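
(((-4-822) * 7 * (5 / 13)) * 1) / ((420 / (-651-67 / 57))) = 7676431 / 2223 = 3453.19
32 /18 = 16 /9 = 1.78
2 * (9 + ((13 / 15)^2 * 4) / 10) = 20926 / 1125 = 18.60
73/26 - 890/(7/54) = -1249049/182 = -6862.91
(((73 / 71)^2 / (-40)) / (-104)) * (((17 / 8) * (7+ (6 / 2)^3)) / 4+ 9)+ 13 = 4364183937 / 335528960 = 13.01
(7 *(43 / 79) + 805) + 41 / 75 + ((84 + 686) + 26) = 9511739 / 5925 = 1605.36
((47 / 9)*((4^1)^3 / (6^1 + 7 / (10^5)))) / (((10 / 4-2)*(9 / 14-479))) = -8422400000 / 36164221911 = -0.23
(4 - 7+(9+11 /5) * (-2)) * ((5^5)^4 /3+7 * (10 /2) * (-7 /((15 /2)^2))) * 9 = -181674957275365733 /25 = -7266998291014629.32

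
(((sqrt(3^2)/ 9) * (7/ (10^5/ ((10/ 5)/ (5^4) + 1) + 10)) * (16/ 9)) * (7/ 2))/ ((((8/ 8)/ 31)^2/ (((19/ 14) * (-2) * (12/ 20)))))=-106851668/ 468797025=-0.23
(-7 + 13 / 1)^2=36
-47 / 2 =-23.50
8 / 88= 1 / 11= 0.09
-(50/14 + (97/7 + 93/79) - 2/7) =-18.32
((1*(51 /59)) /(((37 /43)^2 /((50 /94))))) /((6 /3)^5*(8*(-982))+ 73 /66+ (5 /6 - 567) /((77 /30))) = -1089153450 /441291683335211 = -0.00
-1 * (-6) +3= 9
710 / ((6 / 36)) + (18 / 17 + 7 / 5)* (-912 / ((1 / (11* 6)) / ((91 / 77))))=-14505324 / 85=-170650.87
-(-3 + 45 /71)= 168 /71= 2.37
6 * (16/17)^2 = 1536/289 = 5.31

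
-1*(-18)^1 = 18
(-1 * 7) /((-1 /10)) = 70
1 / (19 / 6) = 0.32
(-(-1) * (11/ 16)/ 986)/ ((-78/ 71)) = -781/ 1230528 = -0.00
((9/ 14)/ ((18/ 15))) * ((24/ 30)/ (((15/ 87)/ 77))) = 957/ 5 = 191.40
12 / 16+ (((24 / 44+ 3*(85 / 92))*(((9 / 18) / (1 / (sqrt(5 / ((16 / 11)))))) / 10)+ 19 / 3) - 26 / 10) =3357*sqrt(55) / 80960+ 269 / 60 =4.79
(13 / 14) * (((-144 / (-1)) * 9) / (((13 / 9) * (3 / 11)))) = 21384 / 7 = 3054.86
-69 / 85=-0.81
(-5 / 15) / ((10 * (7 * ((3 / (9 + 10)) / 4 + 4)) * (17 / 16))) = -608 / 547995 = -0.00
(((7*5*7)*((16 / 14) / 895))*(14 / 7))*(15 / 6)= 280 / 179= 1.56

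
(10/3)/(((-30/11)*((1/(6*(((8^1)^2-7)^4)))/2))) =-154821348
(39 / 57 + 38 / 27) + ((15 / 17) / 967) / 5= 17640586 / 8433207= 2.09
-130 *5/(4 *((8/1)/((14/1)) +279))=-2275/3914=-0.58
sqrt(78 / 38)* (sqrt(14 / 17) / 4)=0.33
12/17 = 0.71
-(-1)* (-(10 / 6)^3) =-125 / 27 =-4.63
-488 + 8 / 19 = -9264 / 19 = -487.58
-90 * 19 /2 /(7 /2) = -1710 /7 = -244.29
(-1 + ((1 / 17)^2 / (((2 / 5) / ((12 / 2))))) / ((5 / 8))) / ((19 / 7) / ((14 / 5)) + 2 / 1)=-25970 / 84099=-0.31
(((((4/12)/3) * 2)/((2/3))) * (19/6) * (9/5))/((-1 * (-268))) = 19/2680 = 0.01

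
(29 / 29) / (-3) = -1 / 3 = -0.33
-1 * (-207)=207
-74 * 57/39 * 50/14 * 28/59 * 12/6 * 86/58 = -12091600/22243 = -543.61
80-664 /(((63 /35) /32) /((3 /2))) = -52880 /3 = -17626.67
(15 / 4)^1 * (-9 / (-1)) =135 / 4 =33.75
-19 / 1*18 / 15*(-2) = 228 / 5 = 45.60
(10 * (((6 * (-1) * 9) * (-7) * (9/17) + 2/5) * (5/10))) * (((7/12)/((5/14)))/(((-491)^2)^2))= 417578/14820612383055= 0.00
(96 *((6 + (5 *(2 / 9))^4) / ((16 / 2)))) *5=987320 / 2187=451.45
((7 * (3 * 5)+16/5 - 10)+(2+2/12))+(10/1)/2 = 3161/30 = 105.37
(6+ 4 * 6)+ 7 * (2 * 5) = 100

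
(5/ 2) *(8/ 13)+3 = 59/ 13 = 4.54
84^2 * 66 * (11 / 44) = 116424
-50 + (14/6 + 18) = -89/3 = -29.67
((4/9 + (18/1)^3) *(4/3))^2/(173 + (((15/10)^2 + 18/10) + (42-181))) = 881731220480/554769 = 1589366.42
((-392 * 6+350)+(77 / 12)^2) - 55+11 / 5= -1449811 / 720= -2013.63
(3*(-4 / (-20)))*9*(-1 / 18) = -3 / 10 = -0.30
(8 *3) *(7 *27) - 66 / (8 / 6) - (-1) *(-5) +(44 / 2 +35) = 9077 / 2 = 4538.50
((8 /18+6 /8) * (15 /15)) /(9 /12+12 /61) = 2623 /2079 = 1.26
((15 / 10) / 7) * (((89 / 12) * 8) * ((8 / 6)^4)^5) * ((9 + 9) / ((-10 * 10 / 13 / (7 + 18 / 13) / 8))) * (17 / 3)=-725312636471738368 / 203395756725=-3566016.56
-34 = -34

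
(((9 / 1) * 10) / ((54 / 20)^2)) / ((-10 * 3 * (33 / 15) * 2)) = -250 / 2673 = -0.09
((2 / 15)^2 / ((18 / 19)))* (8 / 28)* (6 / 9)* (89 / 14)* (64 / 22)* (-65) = -2813824 / 654885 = -4.30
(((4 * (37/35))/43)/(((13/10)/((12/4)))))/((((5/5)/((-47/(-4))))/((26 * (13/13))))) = 20868/301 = 69.33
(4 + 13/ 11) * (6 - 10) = -228/ 11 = -20.73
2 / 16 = 0.12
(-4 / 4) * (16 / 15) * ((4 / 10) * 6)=-64 / 25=-2.56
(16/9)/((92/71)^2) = 5041/4761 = 1.06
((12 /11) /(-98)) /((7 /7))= -6 /539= -0.01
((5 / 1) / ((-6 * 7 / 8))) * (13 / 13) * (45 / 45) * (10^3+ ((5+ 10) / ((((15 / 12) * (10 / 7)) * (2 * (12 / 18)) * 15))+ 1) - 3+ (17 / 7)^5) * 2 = -3640060388 / 1764735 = -2062.67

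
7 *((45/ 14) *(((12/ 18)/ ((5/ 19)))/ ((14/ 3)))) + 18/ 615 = 35139/ 2870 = 12.24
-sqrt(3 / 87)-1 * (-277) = 277-sqrt(29) / 29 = 276.81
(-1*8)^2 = 64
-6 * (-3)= 18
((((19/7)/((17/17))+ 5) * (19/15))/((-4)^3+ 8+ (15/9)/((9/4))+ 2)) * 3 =-13851/25165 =-0.55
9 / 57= 3 / 19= 0.16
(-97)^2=9409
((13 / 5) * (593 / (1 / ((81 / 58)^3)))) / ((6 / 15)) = 4096878669 / 390224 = 10498.79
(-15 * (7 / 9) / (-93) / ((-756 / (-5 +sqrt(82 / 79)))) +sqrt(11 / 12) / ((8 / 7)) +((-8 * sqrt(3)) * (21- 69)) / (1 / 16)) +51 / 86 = -5 * sqrt(6478) / 2380428 +769441 / 1295676 +7 * sqrt(33) / 48 +6144 * sqrt(3) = 10643.15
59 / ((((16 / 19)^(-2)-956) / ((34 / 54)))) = -15104 / 388125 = -0.04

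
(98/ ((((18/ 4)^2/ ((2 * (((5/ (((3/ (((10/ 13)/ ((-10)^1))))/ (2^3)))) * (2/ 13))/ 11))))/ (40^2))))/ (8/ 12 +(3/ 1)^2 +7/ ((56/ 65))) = -12.49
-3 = -3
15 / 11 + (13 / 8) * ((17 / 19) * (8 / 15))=6706 / 3135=2.14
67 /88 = 0.76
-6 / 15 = -0.40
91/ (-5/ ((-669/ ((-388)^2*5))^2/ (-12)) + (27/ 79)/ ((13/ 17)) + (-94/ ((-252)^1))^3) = 9296793774705528/ 7759928752099999485845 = 0.00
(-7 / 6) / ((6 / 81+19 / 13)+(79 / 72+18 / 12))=-3276 / 11605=-0.28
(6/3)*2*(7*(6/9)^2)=12.44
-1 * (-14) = 14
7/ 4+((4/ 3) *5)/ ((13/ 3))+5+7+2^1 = 17.29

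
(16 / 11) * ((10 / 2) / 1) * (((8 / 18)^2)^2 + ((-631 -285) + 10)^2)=430840420160 / 72171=5969716.65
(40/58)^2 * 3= 1200/841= 1.43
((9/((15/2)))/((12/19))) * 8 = 76/5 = 15.20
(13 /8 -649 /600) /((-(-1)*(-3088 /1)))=-163 /926400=-0.00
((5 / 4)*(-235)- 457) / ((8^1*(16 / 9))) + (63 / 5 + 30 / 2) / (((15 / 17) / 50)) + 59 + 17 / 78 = 31358363 / 19968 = 1570.43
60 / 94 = 30 / 47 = 0.64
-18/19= -0.95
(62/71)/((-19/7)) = -434/1349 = -0.32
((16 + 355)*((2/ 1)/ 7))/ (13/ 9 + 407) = 477/ 1838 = 0.26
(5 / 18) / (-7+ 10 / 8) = -10 / 207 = -0.05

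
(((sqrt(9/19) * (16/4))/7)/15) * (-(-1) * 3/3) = 4 * sqrt(19)/665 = 0.03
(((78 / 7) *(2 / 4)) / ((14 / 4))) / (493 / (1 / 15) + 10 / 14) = 39 / 181195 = 0.00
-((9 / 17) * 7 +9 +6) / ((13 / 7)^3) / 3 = -36358 / 37349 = -0.97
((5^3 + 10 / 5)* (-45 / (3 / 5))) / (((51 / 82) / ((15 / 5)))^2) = -64046100 / 289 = -221612.80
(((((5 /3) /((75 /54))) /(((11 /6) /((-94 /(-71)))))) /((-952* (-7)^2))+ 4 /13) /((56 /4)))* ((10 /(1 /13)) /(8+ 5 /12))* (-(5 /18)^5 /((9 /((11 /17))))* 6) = -284608503125 /1175282484575724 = -0.00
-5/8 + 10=75/8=9.38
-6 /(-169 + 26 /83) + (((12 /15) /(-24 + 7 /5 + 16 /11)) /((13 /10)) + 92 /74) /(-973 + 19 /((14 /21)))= 1000441654 /29181515681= 0.03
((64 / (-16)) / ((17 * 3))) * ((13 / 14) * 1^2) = -26 / 357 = -0.07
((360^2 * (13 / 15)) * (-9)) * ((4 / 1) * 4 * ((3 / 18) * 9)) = -24261120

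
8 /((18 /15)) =20 /3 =6.67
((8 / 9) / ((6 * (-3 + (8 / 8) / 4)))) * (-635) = 10160 / 297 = 34.21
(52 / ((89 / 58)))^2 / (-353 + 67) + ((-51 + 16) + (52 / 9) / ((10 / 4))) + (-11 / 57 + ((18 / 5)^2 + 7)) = -6308837971 / 372485025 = -16.94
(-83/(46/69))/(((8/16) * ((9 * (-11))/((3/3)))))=83/33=2.52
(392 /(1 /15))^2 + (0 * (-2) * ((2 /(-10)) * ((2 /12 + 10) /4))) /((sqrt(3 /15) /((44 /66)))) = 34574400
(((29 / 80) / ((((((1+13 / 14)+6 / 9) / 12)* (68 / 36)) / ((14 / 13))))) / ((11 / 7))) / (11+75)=805707 / 113940970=0.01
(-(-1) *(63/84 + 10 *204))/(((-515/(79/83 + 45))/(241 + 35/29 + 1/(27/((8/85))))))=-13941240765244/316099275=-44103.99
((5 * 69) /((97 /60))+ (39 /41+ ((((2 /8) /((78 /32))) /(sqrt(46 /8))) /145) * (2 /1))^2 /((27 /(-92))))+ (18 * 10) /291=29697664086511532 /140788904744475 - 128 * sqrt(23) /160515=210.93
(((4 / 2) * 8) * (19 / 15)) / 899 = 304 / 13485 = 0.02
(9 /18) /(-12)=-1 /24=-0.04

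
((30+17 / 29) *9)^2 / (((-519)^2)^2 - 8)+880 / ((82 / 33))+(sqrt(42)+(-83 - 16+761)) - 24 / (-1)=sqrt(42)+2602218320688222367 / 2501780965180553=1046.63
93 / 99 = 31 / 33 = 0.94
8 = 8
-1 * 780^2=-608400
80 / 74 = 40 / 37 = 1.08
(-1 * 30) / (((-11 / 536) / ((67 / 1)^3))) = 439660821.82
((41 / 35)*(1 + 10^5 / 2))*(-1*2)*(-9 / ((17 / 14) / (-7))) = -516610332 / 85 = -6077768.61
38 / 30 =19 / 15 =1.27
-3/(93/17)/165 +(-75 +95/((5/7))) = 58.00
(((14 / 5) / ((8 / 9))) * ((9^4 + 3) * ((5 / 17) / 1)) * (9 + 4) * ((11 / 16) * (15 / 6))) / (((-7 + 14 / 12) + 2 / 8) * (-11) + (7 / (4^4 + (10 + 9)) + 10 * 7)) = 1033.76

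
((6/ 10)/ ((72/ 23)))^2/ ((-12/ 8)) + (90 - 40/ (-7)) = 14468297/ 151200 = 95.69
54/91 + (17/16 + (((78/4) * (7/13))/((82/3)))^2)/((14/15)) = 4625619/2447536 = 1.89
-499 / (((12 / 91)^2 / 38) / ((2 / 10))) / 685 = -78512161 / 246600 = -318.38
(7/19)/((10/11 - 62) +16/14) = -0.01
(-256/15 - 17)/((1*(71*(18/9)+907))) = -511/15735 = -0.03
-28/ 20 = -1.40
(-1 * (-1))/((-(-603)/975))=325/201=1.62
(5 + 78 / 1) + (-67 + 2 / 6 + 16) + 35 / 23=2336 / 69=33.86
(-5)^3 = -125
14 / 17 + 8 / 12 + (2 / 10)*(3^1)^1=533 / 255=2.09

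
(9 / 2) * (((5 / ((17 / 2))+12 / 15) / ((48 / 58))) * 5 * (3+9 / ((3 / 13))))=107793 / 68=1585.19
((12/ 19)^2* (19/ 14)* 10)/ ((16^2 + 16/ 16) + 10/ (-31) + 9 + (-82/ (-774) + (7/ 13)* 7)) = 28072980/ 1397819759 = 0.02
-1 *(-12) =12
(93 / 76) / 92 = 93 / 6992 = 0.01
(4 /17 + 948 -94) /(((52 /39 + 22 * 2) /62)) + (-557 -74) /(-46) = 7856819 /6647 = 1182.01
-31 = -31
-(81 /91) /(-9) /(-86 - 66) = -9 /13832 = -0.00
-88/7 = -12.57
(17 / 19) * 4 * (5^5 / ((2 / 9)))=956250 / 19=50328.95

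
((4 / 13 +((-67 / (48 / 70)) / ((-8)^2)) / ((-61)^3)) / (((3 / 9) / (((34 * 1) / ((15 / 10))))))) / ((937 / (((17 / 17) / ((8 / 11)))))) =260790527063 / 8493636283392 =0.03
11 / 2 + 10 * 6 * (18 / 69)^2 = 10139 / 1058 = 9.58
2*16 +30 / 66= 357 / 11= 32.45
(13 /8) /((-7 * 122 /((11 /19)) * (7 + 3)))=-0.00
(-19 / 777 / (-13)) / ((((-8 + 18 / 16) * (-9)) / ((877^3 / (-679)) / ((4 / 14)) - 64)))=-17088309908 / 161666505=-105.70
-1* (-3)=3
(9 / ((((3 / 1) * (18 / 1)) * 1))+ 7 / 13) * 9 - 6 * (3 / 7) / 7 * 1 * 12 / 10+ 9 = 94947 / 6370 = 14.91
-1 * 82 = -82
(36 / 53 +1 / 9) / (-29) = -13 / 477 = -0.03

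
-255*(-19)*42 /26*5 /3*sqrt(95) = 169575*sqrt(95) /13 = 127139.43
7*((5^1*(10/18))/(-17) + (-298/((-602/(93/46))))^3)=340737095376929/58018483459944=5.87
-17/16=-1.06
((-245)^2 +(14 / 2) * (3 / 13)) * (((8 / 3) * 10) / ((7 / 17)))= 151610080 / 39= 3887437.95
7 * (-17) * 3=-357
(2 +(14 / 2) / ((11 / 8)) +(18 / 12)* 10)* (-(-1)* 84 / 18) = 1134 / 11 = 103.09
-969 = -969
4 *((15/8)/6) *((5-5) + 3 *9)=135/4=33.75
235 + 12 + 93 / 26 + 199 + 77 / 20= 117891 / 260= 453.43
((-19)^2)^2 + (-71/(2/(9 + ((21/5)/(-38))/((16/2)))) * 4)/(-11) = 1090453349/8360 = 130437.00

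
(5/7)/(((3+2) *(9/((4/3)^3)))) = 64/1701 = 0.04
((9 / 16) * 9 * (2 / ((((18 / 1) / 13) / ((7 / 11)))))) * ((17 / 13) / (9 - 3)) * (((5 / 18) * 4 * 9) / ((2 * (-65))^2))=357 / 594880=0.00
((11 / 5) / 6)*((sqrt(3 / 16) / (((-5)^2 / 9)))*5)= 33*sqrt(3) / 200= 0.29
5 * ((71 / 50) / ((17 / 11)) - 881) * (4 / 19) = -1496138 / 1615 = -926.40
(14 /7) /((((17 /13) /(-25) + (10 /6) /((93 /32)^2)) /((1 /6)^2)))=0.38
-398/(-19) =398/19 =20.95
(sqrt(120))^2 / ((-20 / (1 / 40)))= -3 / 20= -0.15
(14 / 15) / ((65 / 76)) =1064 / 975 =1.09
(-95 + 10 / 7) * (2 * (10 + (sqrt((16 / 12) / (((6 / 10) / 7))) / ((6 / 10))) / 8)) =-13100 / 7 - 3275 * sqrt(35) / 126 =-2025.20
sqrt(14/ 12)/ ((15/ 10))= sqrt(42)/ 9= 0.72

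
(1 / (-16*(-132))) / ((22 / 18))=3 / 7744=0.00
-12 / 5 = -2.40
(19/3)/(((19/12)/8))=32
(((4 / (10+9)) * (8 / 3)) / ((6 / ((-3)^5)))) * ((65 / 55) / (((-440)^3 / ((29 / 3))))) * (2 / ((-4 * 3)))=-1131 / 2225432000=-0.00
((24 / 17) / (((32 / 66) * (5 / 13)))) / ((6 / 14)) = 3003 / 170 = 17.66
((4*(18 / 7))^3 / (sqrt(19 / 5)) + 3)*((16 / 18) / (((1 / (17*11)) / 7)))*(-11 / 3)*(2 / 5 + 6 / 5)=-1819901952*sqrt(95) / 4655-921536 / 45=-3831050.02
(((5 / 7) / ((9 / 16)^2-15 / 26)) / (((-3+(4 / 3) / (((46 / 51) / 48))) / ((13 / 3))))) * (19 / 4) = -0.83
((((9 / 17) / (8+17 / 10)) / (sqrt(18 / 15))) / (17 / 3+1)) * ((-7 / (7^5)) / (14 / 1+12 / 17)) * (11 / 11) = -9 * sqrt(30) / 232897000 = -0.00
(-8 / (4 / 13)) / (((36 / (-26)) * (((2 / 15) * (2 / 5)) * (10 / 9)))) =2535 / 8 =316.88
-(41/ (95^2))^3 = -68921/ 735091890625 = -0.00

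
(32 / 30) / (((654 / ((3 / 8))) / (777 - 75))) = 234 / 545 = 0.43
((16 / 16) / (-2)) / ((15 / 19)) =-0.63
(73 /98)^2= 5329 /9604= 0.55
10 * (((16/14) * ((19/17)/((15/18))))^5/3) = 420613233573888/14914710374375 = 28.20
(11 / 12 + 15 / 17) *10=1835 / 102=17.99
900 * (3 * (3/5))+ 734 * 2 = 3088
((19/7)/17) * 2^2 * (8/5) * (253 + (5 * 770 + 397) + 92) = 398848/85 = 4692.33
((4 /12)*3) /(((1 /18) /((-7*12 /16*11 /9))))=-231 /2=-115.50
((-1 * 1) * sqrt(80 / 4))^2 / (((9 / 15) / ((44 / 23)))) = 4400 / 69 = 63.77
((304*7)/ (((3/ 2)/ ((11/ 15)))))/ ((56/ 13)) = 10868/ 45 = 241.51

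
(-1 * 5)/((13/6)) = -2.31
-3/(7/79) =-237/7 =-33.86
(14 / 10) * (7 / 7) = 7 / 5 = 1.40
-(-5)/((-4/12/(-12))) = 180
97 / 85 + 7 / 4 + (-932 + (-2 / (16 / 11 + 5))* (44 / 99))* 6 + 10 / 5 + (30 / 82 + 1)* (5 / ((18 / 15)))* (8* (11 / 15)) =-49478021303 / 8907660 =-5554.55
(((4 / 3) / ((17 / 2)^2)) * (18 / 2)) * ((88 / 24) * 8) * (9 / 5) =12672 / 1445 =8.77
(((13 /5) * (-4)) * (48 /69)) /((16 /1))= -0.45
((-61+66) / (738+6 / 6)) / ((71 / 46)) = 230 / 52469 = 0.00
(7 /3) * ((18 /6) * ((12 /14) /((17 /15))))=90 /17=5.29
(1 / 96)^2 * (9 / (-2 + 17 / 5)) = 5 / 7168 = 0.00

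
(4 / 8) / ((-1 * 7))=-1 / 14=-0.07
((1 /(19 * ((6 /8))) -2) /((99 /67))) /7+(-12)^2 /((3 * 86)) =57374 /154413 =0.37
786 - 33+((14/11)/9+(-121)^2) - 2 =1523822/99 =15392.14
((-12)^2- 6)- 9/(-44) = 6081/44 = 138.20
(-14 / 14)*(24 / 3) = -8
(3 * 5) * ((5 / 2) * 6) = 225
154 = 154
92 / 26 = 46 / 13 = 3.54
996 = 996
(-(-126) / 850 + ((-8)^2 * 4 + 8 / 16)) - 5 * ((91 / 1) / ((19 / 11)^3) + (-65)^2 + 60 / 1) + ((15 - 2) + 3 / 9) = -371555084873 / 17490450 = -21243.31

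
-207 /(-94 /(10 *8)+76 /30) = -24840 /163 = -152.39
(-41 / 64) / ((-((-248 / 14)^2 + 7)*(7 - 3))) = 2009 / 4024064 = 0.00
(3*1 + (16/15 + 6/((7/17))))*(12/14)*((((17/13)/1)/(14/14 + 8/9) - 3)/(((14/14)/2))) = -73.73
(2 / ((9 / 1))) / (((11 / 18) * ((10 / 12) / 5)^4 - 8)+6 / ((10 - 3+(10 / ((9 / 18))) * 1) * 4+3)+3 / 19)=-3644352 / 127713067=-0.03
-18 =-18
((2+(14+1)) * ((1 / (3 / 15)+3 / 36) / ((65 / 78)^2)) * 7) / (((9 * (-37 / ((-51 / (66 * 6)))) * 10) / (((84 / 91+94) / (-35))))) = -10877093 / 119047500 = -0.09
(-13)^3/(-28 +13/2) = 4394/43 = 102.19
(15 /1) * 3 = 45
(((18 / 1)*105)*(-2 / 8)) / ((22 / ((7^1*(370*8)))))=-4895100 / 11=-445009.09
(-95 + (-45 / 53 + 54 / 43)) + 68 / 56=-93.38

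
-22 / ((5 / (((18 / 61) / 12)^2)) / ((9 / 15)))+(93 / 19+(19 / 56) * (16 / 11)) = 1466197639 / 272191150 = 5.39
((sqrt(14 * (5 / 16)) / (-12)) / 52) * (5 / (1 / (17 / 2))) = -85 * sqrt(70) / 4992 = -0.14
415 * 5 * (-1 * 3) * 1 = -6225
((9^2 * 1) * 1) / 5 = 81 / 5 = 16.20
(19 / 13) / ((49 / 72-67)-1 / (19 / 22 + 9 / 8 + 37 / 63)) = -19536408 / 891682259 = -0.02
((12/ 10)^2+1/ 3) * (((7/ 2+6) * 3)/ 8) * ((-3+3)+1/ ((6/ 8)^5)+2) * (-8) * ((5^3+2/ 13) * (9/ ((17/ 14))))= -8691560906/ 29835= -291320.96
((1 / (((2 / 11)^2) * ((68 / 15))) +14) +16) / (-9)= -3325 / 816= -4.07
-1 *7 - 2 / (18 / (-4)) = -59 / 9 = -6.56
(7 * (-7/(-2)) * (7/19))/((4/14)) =2401/76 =31.59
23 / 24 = 0.96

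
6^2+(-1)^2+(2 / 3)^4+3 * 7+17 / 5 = 61.60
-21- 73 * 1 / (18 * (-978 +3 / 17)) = -6282253 / 299214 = -21.00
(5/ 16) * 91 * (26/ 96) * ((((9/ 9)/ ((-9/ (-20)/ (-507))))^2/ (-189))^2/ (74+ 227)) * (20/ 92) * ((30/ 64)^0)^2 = 2154038935140625/ 8584720767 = 250915.43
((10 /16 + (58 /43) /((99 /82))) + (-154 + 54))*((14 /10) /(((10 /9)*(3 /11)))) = -23423869 /51600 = -453.95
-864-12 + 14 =-862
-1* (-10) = 10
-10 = -10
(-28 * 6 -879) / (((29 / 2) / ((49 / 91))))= -14658 / 377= -38.88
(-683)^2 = 466489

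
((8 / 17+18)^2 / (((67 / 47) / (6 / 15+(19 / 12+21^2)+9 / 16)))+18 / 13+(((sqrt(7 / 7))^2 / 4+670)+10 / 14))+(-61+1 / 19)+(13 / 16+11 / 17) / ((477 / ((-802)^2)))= 34726933850493133 / 319386101580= 108730.26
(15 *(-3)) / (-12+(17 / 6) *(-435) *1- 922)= 90 / 4333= 0.02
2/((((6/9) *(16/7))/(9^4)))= 137781/16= 8611.31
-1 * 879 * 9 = -7911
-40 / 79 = -0.51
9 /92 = 0.10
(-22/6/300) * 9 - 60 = -60.11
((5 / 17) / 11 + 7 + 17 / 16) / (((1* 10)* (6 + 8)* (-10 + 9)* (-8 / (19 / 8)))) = 459857 / 26808320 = 0.02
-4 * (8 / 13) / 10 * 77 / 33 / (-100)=28 / 4875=0.01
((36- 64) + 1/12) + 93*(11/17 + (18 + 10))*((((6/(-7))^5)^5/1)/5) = -39.21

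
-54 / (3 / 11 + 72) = -198 / 265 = -0.75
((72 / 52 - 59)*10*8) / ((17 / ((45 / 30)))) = -89880 / 221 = -406.70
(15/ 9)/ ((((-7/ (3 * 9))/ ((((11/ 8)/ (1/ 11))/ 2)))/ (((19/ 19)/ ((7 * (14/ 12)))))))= -16335/ 2744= -5.95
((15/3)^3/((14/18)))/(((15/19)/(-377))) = -537225/7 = -76746.43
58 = 58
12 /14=6 /7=0.86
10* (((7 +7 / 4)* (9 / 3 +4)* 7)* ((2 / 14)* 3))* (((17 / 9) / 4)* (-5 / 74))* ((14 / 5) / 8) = -145775 / 7104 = -20.52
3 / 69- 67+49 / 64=-97433 / 1472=-66.19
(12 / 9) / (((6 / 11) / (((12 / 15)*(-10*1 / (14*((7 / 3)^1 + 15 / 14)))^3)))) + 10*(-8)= -21271760 / 265837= -80.02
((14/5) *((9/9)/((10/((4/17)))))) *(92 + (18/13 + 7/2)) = 35266/5525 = 6.38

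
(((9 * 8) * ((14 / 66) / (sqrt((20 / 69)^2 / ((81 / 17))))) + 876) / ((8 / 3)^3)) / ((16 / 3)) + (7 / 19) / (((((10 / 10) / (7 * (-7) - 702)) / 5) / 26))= -1399286639 / 38912 + 1056321 * sqrt(17) / 3829760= -35959.15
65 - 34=31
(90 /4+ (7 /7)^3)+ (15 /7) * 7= 77 /2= 38.50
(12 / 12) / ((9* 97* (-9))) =-1 / 7857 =-0.00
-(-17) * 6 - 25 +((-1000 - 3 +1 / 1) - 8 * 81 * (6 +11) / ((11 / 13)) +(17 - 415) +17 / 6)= -14339.08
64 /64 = 1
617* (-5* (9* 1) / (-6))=9255 / 2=4627.50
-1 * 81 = -81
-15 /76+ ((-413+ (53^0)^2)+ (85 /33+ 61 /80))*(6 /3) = -20503423 /25080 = -817.52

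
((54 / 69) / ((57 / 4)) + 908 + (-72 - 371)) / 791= 203229 / 345667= 0.59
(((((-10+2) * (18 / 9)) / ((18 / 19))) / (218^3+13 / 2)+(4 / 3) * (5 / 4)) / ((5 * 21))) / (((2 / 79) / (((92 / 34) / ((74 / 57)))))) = 10729984917073 / 8210903420790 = 1.31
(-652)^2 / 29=425104 / 29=14658.76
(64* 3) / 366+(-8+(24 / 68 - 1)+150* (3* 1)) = 458227 / 1037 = 441.88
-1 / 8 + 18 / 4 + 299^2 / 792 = 46433 / 396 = 117.26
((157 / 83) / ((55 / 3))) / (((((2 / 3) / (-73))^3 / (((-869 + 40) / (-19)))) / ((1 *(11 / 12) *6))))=-4101170097681 / 126160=-32507689.42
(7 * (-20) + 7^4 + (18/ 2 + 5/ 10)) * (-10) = -22705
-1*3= -3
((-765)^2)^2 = 342488300625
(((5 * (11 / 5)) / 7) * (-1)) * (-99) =1089 / 7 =155.57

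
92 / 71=1.30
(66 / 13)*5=330 / 13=25.38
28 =28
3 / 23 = 0.13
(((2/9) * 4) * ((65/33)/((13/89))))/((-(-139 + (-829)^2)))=-1780/102034647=-0.00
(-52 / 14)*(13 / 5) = -338 / 35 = -9.66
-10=-10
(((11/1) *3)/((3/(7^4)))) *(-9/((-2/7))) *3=2495839.50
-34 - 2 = -36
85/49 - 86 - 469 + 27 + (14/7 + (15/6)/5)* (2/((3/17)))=-73196/147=-497.93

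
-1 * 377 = -377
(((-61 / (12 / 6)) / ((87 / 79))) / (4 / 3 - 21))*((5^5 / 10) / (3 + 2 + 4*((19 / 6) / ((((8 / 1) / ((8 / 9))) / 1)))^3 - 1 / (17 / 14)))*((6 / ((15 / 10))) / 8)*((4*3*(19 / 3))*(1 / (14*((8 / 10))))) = 95741618034375 / 278976811624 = 343.19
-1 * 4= -4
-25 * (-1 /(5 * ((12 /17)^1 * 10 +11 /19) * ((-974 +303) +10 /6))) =-4845 /4953736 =-0.00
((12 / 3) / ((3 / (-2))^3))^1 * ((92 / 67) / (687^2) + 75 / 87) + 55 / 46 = 198107420299 / 1138958422614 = 0.17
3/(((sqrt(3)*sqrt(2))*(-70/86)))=-43*sqrt(6)/70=-1.50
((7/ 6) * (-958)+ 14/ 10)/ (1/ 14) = -234416/ 15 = -15627.73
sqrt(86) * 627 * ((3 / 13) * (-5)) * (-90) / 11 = 76950 * sqrt(86) / 13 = 54892.69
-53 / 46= -1.15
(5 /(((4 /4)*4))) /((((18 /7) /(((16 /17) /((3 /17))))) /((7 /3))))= 490 /81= 6.05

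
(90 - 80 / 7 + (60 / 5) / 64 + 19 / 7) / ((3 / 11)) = 100375 / 336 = 298.74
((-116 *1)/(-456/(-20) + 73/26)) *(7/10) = -10556/3329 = -3.17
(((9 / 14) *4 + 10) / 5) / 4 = 22 / 35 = 0.63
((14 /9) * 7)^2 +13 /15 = 48371 /405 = 119.43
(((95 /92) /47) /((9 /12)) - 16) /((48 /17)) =-880481 /155664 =-5.66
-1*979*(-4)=3916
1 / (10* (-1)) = -1 / 10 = -0.10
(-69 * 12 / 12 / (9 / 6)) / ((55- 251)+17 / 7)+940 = 1274022 / 1355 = 940.24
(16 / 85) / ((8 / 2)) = 0.05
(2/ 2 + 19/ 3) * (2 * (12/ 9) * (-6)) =-352/ 3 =-117.33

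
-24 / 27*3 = -8 / 3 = -2.67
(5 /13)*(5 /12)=25 /156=0.16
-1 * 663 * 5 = -3315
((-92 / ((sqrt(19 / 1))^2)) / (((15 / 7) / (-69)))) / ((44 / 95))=3703 / 11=336.64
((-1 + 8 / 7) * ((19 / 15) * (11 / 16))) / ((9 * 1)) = 209 / 15120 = 0.01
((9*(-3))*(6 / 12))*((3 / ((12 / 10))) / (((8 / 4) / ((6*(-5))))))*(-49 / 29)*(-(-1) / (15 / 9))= -59535 / 116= -513.23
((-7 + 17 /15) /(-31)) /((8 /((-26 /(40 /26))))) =-1859 /4650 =-0.40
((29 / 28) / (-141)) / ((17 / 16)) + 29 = 486475 / 16779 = 28.99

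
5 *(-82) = -410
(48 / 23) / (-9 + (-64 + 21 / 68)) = -3264 / 113689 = -0.03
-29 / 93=-0.31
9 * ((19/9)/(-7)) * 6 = -114/7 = -16.29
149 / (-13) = -149 / 13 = -11.46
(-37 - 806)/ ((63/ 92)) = -25852/ 21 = -1231.05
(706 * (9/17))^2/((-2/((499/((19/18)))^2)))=-1628585361285192/104329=-15610092699.87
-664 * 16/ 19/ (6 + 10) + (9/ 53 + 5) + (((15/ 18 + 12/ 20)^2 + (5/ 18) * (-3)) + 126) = 88313093/ 906300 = 97.44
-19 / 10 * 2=-19 / 5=-3.80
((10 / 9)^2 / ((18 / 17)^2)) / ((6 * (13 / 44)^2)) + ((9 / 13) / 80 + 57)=15730314031 / 266114160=59.11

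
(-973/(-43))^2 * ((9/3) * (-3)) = -8520561/1849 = -4608.20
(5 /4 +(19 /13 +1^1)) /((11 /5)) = 965 /572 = 1.69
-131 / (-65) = 131 / 65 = 2.02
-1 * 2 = -2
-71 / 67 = -1.06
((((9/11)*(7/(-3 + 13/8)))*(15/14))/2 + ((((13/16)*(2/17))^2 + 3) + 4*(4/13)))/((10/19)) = 1110279383/290942080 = 3.82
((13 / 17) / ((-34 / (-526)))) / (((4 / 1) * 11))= 3419 / 12716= 0.27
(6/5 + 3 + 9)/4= 33/10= 3.30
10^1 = 10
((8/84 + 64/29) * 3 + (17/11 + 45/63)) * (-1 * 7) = -20468/319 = -64.16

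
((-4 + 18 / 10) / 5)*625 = -275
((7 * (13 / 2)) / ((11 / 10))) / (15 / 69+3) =10465 / 814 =12.86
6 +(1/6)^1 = 37/6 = 6.17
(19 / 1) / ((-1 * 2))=-19 / 2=-9.50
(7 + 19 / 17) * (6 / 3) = 276 / 17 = 16.24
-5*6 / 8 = -15 / 4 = -3.75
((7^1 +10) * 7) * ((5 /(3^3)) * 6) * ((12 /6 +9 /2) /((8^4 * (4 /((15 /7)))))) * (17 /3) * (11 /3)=1033175 /442368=2.34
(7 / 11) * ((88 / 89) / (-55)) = -56 / 4895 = -0.01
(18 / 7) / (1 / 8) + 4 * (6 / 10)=804 / 35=22.97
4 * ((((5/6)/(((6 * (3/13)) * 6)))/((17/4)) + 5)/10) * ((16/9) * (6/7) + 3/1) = 262865/28917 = 9.09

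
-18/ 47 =-0.38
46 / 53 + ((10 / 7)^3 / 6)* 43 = 21.76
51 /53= 0.96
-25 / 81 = -0.31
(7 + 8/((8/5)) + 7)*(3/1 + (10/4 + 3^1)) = 323/2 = 161.50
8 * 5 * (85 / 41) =3400 / 41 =82.93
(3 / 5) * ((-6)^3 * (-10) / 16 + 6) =423 / 5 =84.60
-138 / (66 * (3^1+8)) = -23 / 121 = -0.19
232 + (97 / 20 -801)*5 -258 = -16027 / 4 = -4006.75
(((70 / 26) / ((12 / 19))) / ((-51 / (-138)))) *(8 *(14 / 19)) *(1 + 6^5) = 350587160 / 663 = 528789.08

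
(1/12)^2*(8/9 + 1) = 17/1296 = 0.01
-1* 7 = -7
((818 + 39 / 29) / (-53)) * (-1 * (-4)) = -95044 / 1537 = -61.84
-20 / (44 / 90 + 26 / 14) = -6300 / 739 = -8.53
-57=-57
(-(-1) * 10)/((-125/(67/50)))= -67/625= -0.11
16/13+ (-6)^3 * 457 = -98710.77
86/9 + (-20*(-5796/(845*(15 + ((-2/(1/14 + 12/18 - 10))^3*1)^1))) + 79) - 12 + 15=45107347053416/447960224673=100.69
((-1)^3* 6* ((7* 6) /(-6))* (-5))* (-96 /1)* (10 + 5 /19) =3931200 /19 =206905.26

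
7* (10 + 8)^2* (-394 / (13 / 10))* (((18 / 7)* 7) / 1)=-160846560 / 13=-12372812.31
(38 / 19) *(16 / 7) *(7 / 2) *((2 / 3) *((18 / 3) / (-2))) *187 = -5984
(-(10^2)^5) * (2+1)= -30000000000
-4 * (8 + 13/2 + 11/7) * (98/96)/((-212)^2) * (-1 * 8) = 525/44944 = 0.01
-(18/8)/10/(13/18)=-81/260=-0.31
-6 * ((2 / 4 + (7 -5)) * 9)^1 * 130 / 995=-3510 / 199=-17.64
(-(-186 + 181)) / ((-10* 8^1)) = -1 / 16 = -0.06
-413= -413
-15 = -15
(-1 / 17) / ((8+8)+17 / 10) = -10 / 3009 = -0.00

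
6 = 6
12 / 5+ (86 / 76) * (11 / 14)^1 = 8749 / 2660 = 3.29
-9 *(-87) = 783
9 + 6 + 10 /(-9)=125 /9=13.89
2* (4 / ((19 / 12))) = 96 / 19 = 5.05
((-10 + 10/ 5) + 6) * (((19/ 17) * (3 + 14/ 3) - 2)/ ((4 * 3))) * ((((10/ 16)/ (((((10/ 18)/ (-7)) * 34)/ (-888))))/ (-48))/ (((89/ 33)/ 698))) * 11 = 10991997555/ 823072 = 13354.84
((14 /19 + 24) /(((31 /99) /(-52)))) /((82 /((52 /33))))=-1906320 /24149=-78.94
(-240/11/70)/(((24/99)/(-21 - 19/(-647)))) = 122112/4529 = 26.96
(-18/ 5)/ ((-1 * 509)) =18/ 2545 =0.01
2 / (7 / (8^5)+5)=65536 / 163847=0.40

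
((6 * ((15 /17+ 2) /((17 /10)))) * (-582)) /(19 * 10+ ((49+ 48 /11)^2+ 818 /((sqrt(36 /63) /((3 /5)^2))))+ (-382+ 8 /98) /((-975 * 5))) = -241247511413389523542500 /121742367878182829276153+ 11693264123581953412500 * sqrt(7) /121742367878182829276153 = -1.73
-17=-17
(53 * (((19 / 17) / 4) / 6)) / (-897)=-1007 / 365976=-0.00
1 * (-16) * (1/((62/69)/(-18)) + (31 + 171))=-90256/31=-2911.48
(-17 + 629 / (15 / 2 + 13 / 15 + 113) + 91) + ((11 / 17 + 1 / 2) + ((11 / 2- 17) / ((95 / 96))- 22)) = 549313789 / 11760430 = 46.71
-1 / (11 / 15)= -15 / 11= -1.36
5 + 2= 7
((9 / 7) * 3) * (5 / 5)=27 / 7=3.86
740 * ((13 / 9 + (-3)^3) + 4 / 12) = -167980 / 9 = -18664.44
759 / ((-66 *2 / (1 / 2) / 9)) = -207 / 8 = -25.88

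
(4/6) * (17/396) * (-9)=-0.26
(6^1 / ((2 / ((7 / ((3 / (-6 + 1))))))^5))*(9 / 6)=-60789.21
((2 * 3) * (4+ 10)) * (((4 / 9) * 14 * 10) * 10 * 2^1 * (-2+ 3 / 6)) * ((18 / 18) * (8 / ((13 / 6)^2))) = -45158400 / 169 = -267209.47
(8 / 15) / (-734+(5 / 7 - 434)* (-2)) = 0.00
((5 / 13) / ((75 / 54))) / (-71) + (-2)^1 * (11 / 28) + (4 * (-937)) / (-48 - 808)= 3.59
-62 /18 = -31 /9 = -3.44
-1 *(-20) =20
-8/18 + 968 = 967.56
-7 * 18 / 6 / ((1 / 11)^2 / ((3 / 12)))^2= -307461 / 16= -19216.31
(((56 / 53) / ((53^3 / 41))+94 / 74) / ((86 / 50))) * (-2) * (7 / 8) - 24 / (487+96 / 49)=-1.34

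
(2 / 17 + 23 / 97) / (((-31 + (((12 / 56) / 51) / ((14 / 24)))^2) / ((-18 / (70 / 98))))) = 601724214 / 2086520731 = 0.29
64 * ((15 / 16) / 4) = 15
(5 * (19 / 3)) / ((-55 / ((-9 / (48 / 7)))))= 133 / 176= 0.76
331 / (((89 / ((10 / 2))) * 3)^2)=8275 / 71289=0.12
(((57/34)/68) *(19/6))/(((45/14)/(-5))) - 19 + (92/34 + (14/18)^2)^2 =-8.16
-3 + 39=36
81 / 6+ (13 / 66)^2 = 13.54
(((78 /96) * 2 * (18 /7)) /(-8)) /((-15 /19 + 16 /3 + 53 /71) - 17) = 473499 /10615136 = 0.04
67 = 67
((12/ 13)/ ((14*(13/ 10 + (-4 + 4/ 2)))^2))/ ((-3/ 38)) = -0.12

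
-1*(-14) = 14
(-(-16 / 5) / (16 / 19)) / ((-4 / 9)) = -171 / 20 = -8.55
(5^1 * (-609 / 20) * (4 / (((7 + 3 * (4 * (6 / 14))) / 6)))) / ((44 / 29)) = -370881 / 1870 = -198.33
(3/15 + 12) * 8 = 488/5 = 97.60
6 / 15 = 2 / 5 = 0.40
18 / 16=9 / 8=1.12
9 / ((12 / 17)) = 12.75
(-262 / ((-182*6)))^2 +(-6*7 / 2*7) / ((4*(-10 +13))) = -12.19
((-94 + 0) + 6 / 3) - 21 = -113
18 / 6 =3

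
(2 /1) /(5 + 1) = 1 /3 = 0.33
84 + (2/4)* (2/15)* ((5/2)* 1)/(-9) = 4535/54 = 83.98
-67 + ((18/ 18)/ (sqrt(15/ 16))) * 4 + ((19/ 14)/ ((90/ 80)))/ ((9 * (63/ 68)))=-2388139/ 35721 + 16 * sqrt(15)/ 15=-62.72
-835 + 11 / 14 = -834.21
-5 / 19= -0.26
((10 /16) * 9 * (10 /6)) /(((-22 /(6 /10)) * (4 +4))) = -45 /1408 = -0.03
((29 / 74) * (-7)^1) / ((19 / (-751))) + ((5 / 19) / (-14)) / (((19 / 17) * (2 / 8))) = 20263669 / 186998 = 108.36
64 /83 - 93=-92.23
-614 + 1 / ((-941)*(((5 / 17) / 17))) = -2889159 / 4705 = -614.06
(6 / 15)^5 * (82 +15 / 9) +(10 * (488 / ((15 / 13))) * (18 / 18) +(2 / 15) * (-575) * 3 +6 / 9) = 37508032 / 9375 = 4000.86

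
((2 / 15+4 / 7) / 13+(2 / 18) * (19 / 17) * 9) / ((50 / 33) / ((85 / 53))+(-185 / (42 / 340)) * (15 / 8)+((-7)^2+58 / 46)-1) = -27519316 / 64763392915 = -0.00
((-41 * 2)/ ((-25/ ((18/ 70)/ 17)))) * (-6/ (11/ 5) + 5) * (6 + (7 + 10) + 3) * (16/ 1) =46.91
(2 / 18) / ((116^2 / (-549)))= -61 / 13456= -0.00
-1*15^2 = -225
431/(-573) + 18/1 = 9883/573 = 17.25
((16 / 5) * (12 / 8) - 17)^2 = 3721 / 25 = 148.84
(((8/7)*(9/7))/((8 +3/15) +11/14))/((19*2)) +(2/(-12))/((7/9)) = -5019/23902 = -0.21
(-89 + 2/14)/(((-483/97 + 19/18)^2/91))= -1896176952/3610477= -525.19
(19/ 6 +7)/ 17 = 61/ 102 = 0.60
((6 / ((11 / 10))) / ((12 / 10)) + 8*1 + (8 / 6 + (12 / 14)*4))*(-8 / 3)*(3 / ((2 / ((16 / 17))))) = -255872 / 3927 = -65.16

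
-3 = -3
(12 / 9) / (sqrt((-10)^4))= 1 / 75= 0.01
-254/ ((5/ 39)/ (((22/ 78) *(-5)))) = 2794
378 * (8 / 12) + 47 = 299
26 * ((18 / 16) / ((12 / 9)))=351 / 16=21.94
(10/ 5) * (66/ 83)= 132/ 83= 1.59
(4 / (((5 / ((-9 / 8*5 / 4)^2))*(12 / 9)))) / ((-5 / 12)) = -729 / 256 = -2.85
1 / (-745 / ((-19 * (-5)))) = -19 / 149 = -0.13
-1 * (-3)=3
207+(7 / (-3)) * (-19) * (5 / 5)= 754 / 3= 251.33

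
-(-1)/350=1/350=0.00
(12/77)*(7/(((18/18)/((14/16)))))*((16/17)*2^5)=5376/187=28.75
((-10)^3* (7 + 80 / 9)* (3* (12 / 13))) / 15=-8800 / 3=-2933.33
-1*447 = -447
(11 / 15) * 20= 44 / 3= 14.67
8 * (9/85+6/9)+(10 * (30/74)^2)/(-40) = 6.14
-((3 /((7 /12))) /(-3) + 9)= -51 /7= -7.29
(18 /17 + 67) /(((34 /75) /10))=433875 /289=1501.30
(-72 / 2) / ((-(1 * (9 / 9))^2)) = 36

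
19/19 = 1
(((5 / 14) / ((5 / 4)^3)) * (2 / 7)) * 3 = 192 / 1225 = 0.16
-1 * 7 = -7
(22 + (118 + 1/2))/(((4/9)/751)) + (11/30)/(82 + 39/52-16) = 7606612571/32040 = 237409.88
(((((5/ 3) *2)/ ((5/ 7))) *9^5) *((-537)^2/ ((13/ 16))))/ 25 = 1271416614048/ 325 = 3912051120.15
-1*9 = -9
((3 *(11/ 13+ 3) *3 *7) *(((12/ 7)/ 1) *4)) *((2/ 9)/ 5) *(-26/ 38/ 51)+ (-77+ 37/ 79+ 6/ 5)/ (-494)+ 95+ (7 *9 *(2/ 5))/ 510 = 781295778/ 8293025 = 94.21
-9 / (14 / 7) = -9 / 2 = -4.50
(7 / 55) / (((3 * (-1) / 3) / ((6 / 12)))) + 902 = 99213 / 110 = 901.94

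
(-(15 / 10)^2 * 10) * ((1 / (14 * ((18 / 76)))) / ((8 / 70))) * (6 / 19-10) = 575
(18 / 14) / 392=9 / 2744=0.00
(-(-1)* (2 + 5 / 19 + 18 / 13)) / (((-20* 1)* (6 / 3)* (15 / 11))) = -0.07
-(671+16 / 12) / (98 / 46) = -46391 / 147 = -315.59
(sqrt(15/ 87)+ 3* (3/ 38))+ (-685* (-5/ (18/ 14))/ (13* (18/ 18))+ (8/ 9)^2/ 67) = sqrt(145)/ 29+ 550029725/ 2680938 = 205.58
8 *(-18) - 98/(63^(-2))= -389106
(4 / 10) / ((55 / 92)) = 184 / 275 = 0.67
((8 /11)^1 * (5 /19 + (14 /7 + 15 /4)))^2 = 835396 /43681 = 19.12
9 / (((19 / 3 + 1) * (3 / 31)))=279 / 22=12.68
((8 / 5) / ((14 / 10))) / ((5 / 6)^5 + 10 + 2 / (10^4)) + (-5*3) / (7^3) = 0.07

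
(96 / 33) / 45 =32 / 495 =0.06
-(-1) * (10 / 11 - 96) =-1046 / 11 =-95.09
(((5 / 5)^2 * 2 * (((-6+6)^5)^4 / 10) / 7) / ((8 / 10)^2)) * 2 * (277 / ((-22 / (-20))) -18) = 0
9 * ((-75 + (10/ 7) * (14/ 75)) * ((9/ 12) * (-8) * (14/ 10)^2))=7909.78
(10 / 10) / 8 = 1 / 8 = 0.12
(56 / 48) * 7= 49 / 6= 8.17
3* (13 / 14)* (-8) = -156 / 7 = -22.29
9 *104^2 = 97344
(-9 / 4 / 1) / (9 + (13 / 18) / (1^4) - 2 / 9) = -9 / 38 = -0.24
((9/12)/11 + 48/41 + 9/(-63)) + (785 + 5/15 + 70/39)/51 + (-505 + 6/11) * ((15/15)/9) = -110293511/2790788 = -39.52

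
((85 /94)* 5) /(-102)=-25 /564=-0.04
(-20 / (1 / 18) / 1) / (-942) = 60 / 157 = 0.38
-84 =-84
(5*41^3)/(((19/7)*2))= 2412235/38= 63479.87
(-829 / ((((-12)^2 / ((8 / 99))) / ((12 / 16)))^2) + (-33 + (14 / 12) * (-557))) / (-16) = 3854851741 / 90326016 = 42.68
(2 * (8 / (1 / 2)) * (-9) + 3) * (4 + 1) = -1425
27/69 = 9/23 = 0.39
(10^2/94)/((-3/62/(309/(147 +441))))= -79825/6909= -11.55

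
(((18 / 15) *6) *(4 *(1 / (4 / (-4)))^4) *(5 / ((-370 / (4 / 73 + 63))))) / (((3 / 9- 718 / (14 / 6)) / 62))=431503632 / 87174775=4.95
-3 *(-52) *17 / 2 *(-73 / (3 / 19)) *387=-237251898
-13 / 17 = -0.76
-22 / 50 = -11 / 25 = -0.44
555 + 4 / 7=3889 / 7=555.57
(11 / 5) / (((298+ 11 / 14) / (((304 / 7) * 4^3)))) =428032 / 20915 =20.47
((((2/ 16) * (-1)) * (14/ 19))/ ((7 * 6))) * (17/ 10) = -0.00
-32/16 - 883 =-885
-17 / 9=-1.89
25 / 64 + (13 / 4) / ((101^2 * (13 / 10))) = 255185 / 652864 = 0.39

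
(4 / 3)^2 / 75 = 16 / 675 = 0.02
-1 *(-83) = 83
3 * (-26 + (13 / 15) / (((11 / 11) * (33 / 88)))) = -71.07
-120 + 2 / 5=-598 / 5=-119.60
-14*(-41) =574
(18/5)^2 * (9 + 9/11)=34992/275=127.24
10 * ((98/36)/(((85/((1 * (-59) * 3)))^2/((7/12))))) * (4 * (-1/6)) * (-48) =9551864/4335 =2203.43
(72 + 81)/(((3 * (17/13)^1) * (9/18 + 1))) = 26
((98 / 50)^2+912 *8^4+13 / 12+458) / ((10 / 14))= 196140783559 / 37500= 5230420.89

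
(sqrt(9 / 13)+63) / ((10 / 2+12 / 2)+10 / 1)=sqrt(13) / 91+3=3.04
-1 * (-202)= 202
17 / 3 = 5.67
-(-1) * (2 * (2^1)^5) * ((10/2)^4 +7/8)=40056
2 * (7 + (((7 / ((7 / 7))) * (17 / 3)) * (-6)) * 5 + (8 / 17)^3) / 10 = -5811567 / 24565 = -236.58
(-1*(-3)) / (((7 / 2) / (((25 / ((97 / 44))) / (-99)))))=-200 / 2037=-0.10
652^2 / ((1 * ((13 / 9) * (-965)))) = -3825936 / 12545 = -304.98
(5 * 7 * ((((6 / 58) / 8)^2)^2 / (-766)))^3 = -22785532875 / 10928036265758289345949675179156176896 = -0.00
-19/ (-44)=0.43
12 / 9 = 4 / 3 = 1.33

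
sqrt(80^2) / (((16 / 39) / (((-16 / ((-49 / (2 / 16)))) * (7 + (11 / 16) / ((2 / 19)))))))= 84435 / 784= 107.70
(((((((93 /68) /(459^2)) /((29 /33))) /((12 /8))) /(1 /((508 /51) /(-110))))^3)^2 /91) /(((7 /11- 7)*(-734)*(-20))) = -40962379224741551172299 /44280527343040635052564611515827927661014398844477582553423868750000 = -0.00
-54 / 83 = -0.65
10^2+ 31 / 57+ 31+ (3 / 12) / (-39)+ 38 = 167503 / 988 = 169.54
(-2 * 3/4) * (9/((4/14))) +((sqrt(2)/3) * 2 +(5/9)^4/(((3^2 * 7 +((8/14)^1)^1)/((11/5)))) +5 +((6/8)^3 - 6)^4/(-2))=-10312660136383337/19593405923328 +2 * sqrt(2)/3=-525.39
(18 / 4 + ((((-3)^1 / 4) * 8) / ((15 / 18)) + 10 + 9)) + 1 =17.30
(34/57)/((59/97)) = 3298/3363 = 0.98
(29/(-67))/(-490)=29/32830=0.00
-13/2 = -6.50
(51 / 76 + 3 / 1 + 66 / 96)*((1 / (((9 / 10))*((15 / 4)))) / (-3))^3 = -42400 / 10097379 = -0.00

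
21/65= 0.32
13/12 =1.08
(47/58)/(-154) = -47/8932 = -0.01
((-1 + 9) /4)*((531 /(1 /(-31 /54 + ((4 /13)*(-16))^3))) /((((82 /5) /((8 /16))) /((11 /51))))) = -2715088255 /3242772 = -837.27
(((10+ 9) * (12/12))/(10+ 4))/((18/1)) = 19/252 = 0.08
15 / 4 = 3.75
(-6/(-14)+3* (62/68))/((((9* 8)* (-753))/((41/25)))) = -41/428400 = -0.00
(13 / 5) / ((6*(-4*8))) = -13 / 960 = -0.01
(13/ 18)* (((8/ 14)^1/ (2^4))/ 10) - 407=-2051267/ 5040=-407.00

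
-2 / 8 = -1 / 4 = -0.25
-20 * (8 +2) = -200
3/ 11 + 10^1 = 113/ 11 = 10.27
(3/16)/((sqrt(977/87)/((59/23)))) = 177*sqrt(84999)/359536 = 0.14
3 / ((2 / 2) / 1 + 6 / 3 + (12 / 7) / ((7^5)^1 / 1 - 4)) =117621 / 117625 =1.00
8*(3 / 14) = 12 / 7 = 1.71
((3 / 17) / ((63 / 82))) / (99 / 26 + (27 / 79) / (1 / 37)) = 168428 / 12064815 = 0.01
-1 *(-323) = 323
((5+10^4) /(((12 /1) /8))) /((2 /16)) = 53360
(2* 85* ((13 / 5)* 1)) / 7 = 442 / 7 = 63.14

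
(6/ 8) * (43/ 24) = 43/ 32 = 1.34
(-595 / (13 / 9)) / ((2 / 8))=-21420 / 13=-1647.69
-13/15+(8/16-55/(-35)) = 253/210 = 1.20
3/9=1/3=0.33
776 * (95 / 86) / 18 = 18430 / 387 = 47.62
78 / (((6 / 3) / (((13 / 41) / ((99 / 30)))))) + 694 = 314684 / 451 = 697.75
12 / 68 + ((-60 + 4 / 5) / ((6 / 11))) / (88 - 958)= 33413 / 110925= 0.30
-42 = -42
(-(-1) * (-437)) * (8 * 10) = -34960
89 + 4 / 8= 179 / 2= 89.50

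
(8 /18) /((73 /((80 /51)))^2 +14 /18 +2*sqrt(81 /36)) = 25600 /124964161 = 0.00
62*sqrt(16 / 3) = 248*sqrt(3) / 3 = 143.18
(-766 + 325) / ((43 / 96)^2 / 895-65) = 3637509120 / 536138951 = 6.78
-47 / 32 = -1.47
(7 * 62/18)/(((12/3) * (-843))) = -217/30348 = -0.01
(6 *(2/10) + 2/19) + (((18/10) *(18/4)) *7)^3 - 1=182284.57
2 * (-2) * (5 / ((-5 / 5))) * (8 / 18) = 8.89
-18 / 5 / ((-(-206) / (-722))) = 6498 / 515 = 12.62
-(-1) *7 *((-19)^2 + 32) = 2751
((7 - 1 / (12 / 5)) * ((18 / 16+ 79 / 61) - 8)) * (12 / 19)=-215117 / 9272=-23.20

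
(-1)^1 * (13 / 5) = -13 / 5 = -2.60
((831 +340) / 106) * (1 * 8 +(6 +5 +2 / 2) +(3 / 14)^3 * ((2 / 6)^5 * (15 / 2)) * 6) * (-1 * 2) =-64270335 / 145432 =-441.93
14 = 14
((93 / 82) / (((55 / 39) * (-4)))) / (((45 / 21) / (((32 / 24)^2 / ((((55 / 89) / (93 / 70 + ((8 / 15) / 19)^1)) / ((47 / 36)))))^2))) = -206612612659810123 / 84821992165968750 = -2.44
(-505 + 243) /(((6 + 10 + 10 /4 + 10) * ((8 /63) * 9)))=-917 /114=-8.04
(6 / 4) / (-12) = -1 / 8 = -0.12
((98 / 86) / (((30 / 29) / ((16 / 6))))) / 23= 5684 / 44505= 0.13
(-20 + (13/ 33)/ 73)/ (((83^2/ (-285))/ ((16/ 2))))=36606920/ 5531867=6.62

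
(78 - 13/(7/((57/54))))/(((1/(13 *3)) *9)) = 124553/378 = 329.51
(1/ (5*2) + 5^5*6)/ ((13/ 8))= 750004/ 65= 11538.52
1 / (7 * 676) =1 / 4732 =0.00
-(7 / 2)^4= -2401 / 16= -150.06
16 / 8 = 2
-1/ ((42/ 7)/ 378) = -63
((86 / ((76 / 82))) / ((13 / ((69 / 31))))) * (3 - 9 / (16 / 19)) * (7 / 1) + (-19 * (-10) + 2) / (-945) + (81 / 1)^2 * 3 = 726591832367 / 38591280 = 18827.88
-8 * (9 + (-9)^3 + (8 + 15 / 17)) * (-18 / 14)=-124344 / 17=-7314.35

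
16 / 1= 16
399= 399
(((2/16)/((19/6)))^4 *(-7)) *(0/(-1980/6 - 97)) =0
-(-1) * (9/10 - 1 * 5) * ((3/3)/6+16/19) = -943/228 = -4.14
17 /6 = 2.83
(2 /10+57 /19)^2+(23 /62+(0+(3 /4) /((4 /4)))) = 35219 /3100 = 11.36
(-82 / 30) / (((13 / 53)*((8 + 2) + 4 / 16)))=-212 / 195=-1.09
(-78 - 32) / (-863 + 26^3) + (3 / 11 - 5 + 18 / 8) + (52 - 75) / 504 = -26041619 / 10295208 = -2.53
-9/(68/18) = -81/34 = -2.38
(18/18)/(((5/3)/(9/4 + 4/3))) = 43/20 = 2.15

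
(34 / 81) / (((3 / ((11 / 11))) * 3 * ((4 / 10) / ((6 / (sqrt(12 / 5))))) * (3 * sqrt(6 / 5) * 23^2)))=425 * sqrt(2) / 2313846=0.00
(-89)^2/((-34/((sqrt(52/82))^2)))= -102973/697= -147.74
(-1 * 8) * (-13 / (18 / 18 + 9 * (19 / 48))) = 1664 / 73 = 22.79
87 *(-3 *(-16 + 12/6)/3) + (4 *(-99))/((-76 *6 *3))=46295/38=1218.29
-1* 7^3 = -343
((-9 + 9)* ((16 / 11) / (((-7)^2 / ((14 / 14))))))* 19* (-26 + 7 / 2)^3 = 0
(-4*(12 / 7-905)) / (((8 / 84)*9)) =12646 / 3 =4215.33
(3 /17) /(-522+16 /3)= -9 /26350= -0.00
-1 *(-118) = 118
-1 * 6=-6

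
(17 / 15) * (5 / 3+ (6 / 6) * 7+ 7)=799 / 45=17.76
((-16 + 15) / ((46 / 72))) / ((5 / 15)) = -108 / 23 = -4.70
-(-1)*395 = 395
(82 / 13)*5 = 410 / 13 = 31.54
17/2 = 8.50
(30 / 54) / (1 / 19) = 10.56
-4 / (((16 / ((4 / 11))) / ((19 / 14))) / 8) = -76 / 77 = -0.99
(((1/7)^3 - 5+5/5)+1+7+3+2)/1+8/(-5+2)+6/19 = 130054/19551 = 6.65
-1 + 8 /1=7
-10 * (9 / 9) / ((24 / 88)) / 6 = -55 / 9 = -6.11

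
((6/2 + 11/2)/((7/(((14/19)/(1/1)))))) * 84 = 1428/19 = 75.16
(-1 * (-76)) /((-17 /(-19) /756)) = 1091664 /17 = 64215.53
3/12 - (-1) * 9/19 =55/76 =0.72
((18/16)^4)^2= 43046721/16777216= 2.57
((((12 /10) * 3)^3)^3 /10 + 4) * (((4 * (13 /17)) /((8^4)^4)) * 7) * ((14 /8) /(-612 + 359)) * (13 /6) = -205407529582801 /17733748166492160000000000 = -0.00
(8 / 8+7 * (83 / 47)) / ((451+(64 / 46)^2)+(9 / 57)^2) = 29982133 / 1016391967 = 0.03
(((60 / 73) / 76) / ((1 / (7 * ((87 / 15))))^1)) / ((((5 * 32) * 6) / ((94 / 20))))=9541 / 4438400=0.00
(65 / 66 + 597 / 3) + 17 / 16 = 106153 / 528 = 201.05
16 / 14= 8 / 7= 1.14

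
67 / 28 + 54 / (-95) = 4853 / 2660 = 1.82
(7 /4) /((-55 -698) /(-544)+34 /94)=6392 /6377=1.00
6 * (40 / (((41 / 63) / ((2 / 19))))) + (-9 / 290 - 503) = -464.21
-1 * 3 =-3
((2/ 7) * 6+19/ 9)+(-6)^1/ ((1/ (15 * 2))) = -11099/ 63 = -176.17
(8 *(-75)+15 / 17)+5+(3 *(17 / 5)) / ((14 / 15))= -138799 / 238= -583.19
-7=-7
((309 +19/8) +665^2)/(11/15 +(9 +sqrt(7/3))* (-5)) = -4407662295/427771 +1327609125* sqrt(21)/3422168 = -8526.01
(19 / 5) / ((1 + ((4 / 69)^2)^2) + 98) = 430675299 / 11220226175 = 0.04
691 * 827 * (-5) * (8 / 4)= -5714570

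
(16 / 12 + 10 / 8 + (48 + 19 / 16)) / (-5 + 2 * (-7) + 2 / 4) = -2485 / 888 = -2.80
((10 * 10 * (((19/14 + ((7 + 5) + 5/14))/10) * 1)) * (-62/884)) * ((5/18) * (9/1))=-37200/1547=-24.05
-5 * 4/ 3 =-20/ 3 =-6.67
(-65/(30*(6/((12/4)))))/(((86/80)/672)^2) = -782745600/1849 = -423334.56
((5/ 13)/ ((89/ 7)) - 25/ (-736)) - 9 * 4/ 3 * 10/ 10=-10163939/ 851552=-11.94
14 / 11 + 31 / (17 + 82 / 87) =51521 / 17171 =3.00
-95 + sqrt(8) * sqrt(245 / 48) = -95 + 7 * sqrt(30) / 6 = -88.61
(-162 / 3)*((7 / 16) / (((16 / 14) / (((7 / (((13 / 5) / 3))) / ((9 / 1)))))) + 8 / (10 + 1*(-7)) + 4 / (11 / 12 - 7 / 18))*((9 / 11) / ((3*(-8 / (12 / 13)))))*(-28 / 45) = -63274743 / 5651360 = -11.20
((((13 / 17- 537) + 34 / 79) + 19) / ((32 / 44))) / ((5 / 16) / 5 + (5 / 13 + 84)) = -198503734 / 23589795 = -8.41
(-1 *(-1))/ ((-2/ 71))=-71/ 2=-35.50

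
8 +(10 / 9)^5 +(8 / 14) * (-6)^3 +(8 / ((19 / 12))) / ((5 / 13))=-3950249176 / 39267585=-100.60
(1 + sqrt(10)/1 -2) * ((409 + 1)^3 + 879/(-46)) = -3170365121/46 + 3170365121 * sqrt(10)/46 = 149026297.30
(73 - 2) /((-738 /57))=-1349 /246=-5.48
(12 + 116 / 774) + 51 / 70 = 348877 / 27090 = 12.88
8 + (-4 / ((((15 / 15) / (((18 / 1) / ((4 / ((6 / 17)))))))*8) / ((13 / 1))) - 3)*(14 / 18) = -241 / 102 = -2.36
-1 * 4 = -4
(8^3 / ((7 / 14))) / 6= 512 / 3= 170.67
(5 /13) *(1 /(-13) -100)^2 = 8463005 /2197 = 3852.07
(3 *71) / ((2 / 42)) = 4473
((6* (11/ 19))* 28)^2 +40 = 3429544/ 361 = 9500.12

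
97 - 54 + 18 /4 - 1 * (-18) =131 /2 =65.50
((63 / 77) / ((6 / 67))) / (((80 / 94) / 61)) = 576267 / 880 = 654.85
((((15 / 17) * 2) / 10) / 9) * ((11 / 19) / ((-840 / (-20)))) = 11 / 40698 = 0.00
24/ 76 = 6/ 19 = 0.32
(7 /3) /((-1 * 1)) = -7 /3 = -2.33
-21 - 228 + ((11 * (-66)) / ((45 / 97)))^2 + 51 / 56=30854479931 / 12600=2448768.25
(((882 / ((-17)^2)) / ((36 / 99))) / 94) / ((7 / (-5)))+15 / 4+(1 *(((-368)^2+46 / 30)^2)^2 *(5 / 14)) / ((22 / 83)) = 19197339604292872241893807992469 / 42358585500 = 453210119688554572765.27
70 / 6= 11.67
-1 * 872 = -872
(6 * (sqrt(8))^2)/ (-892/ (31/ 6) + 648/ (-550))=-34100/ 123487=-0.28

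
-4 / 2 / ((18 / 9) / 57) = -57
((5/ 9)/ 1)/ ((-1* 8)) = -5/ 72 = -0.07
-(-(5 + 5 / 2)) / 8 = 15 / 16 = 0.94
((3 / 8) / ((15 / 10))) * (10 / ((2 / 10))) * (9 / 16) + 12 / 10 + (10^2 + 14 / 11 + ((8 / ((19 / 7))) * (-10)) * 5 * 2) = -6194187 / 33440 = -185.23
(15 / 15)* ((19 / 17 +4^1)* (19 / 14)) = 1653 / 238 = 6.95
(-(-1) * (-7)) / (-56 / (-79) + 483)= -79 / 5459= -0.01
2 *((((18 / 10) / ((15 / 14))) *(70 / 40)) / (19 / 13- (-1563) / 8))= 0.03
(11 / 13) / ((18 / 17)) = 187 / 234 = 0.80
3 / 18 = 0.17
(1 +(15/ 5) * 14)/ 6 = 43/ 6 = 7.17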